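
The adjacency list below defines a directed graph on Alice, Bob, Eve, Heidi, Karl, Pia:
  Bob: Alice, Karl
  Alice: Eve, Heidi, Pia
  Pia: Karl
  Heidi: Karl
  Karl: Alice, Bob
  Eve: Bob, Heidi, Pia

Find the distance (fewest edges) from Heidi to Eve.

3

Distance 0: Heidi.
Distance 1: Karl.
Distance 2: Alice, Bob.
Distance 3: Eve, Pia — contains Eve.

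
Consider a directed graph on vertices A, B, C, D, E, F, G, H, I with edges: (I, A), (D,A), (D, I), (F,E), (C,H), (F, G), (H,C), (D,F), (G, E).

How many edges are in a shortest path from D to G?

Distance 0: D.
Distance 1: A, F, I.
Distance 2: E, G — contains G.

2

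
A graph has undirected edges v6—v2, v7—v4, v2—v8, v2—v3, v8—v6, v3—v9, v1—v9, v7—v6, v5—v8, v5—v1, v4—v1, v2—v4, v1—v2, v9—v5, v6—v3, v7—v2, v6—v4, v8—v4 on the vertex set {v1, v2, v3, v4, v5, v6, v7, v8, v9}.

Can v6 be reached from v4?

Explore from v4.
Distance 1: reach v1, v2, v6, v7, v8.
Found v6.

Yes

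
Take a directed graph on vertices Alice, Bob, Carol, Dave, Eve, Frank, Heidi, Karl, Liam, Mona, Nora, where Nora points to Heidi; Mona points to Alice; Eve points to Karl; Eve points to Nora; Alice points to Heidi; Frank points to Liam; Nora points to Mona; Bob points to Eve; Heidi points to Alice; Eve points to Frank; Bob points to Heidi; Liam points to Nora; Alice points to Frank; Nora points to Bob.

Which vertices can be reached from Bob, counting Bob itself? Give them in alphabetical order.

Start at Bob.
Its neighbours: Eve, Heidi.
Then their neighbours: Alice, Frank, Karl, Nora.
Then next layer: Liam, Mona.
Nothing further is reachable.

Alice, Bob, Eve, Frank, Heidi, Karl, Liam, Mona, Nora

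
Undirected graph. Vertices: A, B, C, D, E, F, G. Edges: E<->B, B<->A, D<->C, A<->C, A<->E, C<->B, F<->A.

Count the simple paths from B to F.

3

B–A–F
B–C–A–F
B–E–A–F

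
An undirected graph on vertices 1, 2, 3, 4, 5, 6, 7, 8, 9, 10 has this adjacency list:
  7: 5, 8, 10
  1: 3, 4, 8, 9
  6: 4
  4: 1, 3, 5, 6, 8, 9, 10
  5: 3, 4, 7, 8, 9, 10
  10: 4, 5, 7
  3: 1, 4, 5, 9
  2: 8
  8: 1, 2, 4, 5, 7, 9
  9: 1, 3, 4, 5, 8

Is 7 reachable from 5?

Explore from 5.
Distance 1: reach 3, 4, 7, 8, 9, 10.
Found 7.

Yes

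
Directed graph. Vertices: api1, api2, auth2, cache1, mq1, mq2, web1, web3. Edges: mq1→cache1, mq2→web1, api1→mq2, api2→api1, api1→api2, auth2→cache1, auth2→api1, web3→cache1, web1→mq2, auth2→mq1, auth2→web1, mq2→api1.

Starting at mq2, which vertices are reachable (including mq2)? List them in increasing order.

Start at mq2.
Its neighbours: api1, web1.
Then their neighbours: api2.
Nothing further is reachable.

api1, api2, mq2, web1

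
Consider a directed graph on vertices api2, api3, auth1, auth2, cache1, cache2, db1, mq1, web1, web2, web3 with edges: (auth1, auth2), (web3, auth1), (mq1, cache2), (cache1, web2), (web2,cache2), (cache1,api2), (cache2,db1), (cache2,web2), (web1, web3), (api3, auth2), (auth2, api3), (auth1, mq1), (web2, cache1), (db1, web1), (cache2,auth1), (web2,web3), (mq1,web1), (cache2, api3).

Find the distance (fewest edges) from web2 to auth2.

3

Distance 0: web2.
Distance 1: cache1, cache2, web3.
Distance 2: api2, api3, auth1, db1.
Distance 3: auth2, mq1, web1 — contains auth2.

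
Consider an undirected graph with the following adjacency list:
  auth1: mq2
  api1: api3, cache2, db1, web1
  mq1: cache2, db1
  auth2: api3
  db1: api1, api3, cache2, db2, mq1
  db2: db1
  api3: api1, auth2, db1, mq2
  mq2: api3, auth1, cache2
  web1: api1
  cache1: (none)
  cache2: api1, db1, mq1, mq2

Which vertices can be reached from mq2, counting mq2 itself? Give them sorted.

api1, api3, auth1, auth2, cache2, db1, db2, mq1, mq2, web1

Start at mq2.
Its neighbours: api3, auth1, cache2.
Then their neighbours: api1, auth2, db1, mq1.
Then next layer: db2, web1.
Nothing further is reachable.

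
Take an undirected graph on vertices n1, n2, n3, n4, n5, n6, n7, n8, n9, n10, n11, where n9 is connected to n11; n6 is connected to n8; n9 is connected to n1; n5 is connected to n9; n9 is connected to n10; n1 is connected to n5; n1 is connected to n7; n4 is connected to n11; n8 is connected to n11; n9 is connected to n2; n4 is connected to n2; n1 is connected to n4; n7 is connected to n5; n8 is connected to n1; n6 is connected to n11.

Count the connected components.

2

From n1: component {n1, n2, n4, n5, n6, n7, n8, n9, n10, n11}.
From n3: component {n3}.
That's 2 components.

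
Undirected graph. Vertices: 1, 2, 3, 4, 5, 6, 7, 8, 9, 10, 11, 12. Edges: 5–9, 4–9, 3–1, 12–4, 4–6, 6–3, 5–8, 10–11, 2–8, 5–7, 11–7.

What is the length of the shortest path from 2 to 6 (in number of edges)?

Distance 0: 2.
Distance 1: 8.
Distance 2: 5.
Distance 3: 7, 9.
Distance 4: 4, 11.
Distance 5: 6, 10, 12 — contains 6.

5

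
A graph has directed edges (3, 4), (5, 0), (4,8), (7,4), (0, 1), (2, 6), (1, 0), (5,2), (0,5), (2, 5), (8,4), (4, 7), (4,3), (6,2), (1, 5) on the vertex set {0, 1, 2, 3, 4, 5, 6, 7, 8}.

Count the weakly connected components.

2

From 0: component {0, 1, 2, 5, 6}.
From 3: component {3, 4, 7, 8}.
That's 2 components.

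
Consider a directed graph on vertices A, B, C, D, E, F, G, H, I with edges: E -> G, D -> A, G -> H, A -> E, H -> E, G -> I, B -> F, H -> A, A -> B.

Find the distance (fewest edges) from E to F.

5

Distance 0: E.
Distance 1: G.
Distance 2: H, I.
Distance 3: A.
Distance 4: B.
Distance 5: F — contains F.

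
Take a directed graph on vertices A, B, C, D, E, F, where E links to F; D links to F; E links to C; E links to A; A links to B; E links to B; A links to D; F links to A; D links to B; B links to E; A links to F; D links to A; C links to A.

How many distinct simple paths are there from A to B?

A→B
A→D→B

2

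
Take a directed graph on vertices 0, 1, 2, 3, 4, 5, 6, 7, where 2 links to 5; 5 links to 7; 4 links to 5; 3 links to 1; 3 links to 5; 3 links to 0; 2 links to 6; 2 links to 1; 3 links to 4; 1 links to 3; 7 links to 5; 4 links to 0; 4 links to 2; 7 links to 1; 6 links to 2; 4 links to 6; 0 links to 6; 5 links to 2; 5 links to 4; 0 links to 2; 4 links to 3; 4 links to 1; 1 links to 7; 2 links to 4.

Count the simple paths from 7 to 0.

7→1→3→0
7→1→3→4→0
7→1→3→5→2→4→0
7→1→3→5→4→0
7→5→2→1→3→0
7→5→2→1→3→4→0
7→5→2→4→0
7→5→2→4→1→3→0
7→5→2→4→3→0
7→5→4→0
7→5→4→1→3→0
7→5→4→2→1→3→0
7→5→4→3→0
7→5→4→6→2→1→3→0

14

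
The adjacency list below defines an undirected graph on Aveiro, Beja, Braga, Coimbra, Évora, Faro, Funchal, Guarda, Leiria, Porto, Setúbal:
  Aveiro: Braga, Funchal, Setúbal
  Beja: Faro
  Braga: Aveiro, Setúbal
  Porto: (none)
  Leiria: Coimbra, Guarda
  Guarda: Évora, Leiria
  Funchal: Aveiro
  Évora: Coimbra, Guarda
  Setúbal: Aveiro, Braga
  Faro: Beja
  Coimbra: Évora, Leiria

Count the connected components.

4

From Aveiro: component {Aveiro, Braga, Funchal, Setúbal}.
From Beja: component {Beja, Faro}.
From Coimbra: component {Coimbra, Évora, Guarda, Leiria}.
From Porto: component {Porto}.
That's 4 components.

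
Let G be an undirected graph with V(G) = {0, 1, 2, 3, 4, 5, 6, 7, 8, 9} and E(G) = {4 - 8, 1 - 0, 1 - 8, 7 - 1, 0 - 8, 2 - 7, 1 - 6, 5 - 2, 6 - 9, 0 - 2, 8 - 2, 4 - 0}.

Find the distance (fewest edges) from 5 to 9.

5

Distance 0: 5.
Distance 1: 2.
Distance 2: 0, 7, 8.
Distance 3: 1, 4.
Distance 4: 6.
Distance 5: 9 — contains 9.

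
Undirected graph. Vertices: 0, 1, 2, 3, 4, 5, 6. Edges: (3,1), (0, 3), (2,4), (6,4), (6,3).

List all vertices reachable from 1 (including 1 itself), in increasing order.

Start at 1.
Its neighbours: 3.
Then their neighbours: 0, 6.
Then next layer: 4.
Then next layer: 2.
Nothing further is reachable.

0, 1, 2, 3, 4, 6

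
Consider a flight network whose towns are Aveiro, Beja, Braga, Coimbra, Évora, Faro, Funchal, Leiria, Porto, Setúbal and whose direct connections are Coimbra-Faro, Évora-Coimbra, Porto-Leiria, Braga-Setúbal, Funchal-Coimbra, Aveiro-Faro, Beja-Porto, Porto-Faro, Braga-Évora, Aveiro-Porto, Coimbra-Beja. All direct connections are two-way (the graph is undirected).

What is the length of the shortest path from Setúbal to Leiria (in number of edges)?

Distance 0: Setúbal.
Distance 1: Braga.
Distance 2: Évora.
Distance 3: Coimbra.
Distance 4: Beja, Faro, Funchal.
Distance 5: Aveiro, Porto.
Distance 6: Leiria — contains Leiria.

6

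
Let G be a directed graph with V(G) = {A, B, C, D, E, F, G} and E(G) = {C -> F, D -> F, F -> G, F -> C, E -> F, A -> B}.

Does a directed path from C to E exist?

Explore from C.
Distance 1: reach F.
Distance 2: reach G.
The search from C is exhausted; no directed path reaches E.

No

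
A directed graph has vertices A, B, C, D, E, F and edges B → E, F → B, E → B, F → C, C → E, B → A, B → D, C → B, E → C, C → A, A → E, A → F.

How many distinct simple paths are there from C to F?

C→A→F
C→B→A→F
C→E→B→A→F

3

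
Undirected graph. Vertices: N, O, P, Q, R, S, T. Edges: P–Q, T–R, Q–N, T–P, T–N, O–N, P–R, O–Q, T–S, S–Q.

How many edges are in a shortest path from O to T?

2

Distance 0: O.
Distance 1: N, Q.
Distance 2: P, S, T — contains T.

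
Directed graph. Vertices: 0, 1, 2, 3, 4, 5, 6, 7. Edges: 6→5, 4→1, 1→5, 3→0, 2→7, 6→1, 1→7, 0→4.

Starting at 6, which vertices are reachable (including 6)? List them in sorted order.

Start at 6.
Its neighbours: 1, 5.
Then their neighbours: 7.
Nothing further is reachable.

1, 5, 6, 7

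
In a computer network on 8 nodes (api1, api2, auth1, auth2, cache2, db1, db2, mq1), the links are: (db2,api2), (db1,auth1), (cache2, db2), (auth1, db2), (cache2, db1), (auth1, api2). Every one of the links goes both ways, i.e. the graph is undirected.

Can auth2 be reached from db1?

Explore from db1.
Distance 1: reach auth1, cache2.
Distance 2: reach api2, db2.
The search is exhausted without reaching auth2; it lies in a different component.

No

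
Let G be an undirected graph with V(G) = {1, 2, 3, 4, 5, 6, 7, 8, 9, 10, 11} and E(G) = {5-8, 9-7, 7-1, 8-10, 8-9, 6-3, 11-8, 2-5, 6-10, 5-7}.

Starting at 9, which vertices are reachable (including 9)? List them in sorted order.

Start at 9.
Its neighbours: 7, 8.
Then their neighbours: 1, 5, 10, 11.
Then next layer: 2, 6.
Then next layer: 3.
Nothing further is reachable.

1, 2, 3, 5, 6, 7, 8, 9, 10, 11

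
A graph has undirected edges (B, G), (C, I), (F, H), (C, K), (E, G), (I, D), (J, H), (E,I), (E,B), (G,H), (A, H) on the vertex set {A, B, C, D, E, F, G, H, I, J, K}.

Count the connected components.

1

From A: component {A, B, C, D, E, F, G, H, I, J, K}.
That's 1 component.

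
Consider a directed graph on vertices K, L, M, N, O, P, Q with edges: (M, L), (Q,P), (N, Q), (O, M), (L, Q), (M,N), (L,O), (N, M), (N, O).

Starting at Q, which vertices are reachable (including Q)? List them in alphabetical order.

P, Q

Start at Q.
Its neighbours: P.
Nothing further is reachable.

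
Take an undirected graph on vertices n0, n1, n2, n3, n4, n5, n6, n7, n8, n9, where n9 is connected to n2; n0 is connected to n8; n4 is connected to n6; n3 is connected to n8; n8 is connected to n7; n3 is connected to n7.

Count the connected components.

5

From n0: component {n0, n3, n7, n8}.
From n1: component {n1}.
From n2: component {n2, n9}.
From n4: component {n4, n6}.
From n5: component {n5}.
That's 5 components.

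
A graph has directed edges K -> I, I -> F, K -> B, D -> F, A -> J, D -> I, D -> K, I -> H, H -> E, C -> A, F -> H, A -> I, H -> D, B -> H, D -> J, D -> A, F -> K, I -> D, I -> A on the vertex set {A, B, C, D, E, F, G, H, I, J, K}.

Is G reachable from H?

Explore from H.
Distance 1: reach D, E.
Distance 2: reach A, F, I, J, K.
Distance 3: reach B.
The search from H is exhausted; no directed path reaches G.

No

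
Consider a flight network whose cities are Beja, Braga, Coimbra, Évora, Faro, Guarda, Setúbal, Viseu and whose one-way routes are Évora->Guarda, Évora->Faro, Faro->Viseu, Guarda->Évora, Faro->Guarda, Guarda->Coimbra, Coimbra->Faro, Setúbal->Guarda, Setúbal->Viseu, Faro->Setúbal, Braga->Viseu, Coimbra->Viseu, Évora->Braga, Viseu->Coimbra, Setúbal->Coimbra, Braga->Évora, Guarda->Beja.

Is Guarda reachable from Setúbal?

Explore from Setúbal.
Distance 1: reach Coimbra, Guarda, Viseu.
Found Guarda.

Yes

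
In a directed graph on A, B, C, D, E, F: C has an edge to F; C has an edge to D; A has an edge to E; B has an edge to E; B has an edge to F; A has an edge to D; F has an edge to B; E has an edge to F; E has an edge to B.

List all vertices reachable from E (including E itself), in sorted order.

Start at E.
Its neighbours: B, F.
Nothing further is reachable.

B, E, F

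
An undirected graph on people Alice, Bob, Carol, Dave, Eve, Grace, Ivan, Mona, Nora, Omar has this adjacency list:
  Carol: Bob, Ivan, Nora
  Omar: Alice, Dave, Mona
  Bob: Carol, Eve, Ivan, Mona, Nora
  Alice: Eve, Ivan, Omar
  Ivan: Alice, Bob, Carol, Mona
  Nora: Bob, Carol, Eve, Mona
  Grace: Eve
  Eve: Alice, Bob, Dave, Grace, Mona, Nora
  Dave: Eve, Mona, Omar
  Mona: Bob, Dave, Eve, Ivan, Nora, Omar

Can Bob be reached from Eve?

Explore from Eve.
Distance 1: reach Alice, Bob, Dave, Grace, Mona, Nora.
Found Bob.

Yes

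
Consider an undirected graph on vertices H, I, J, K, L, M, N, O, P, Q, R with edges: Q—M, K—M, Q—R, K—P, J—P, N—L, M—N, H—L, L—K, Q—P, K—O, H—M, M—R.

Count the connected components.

2

From H: component {H, J, K, L, M, N, O, P, Q, R}.
From I: component {I}.
That's 2 components.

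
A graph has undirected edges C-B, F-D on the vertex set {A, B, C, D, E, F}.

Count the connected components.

4

From A: component {A}.
From B: component {B, C}.
From D: component {D, F}.
From E: component {E}.
That's 4 components.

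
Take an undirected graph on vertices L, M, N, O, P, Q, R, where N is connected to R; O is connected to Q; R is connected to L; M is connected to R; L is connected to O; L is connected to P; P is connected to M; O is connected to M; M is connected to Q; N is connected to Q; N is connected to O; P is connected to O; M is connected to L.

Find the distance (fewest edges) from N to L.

Distance 0: N.
Distance 1: O, Q, R.
Distance 2: L, M, P — contains L.

2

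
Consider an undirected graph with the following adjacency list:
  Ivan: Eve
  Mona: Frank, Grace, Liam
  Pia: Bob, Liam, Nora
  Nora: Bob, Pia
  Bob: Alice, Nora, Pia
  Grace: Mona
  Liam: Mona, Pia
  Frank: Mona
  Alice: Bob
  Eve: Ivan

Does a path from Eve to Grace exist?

Explore from Eve.
Distance 1: reach Ivan.
The search is exhausted without reaching Grace; it lies in a different component.

No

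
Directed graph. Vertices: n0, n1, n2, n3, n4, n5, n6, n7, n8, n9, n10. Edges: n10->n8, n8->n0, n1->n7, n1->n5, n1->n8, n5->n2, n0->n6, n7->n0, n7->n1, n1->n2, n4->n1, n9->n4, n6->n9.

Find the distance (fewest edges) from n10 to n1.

Distance 0: n10.
Distance 1: n8.
Distance 2: n0.
Distance 3: n6.
Distance 4: n9.
Distance 5: n4.
Distance 6: n1 — contains n1.

6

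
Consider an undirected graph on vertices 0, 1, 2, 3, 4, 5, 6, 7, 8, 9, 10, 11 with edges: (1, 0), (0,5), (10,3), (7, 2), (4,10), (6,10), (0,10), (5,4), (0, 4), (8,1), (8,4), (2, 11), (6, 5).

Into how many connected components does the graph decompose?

3

From 0: component {0, 1, 3, 4, 5, 6, 8, 10}.
From 2: component {2, 7, 11}.
From 9: component {9}.
That's 3 components.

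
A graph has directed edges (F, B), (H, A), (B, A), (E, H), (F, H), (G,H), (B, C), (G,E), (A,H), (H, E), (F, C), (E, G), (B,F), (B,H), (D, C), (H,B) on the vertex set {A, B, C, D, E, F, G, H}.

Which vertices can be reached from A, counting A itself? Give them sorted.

A, B, C, E, F, G, H

Start at A.
Its neighbours: H.
Then their neighbours: B, E.
Then next layer: C, F, G.
Nothing further is reachable.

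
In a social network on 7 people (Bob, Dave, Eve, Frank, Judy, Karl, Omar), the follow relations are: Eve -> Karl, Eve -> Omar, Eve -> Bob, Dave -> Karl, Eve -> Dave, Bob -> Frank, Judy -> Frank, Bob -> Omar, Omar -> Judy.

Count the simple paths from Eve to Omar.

2

Eve→Bob→Omar
Eve→Omar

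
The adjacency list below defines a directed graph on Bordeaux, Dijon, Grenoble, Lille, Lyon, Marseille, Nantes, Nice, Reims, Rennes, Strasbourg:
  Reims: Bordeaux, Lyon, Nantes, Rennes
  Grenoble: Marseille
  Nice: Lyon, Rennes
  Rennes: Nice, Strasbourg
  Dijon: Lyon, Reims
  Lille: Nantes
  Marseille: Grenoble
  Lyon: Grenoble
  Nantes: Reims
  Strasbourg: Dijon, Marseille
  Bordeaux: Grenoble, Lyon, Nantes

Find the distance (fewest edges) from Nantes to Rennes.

Distance 0: Nantes.
Distance 1: Reims.
Distance 2: Bordeaux, Lyon, Rennes — contains Rennes.

2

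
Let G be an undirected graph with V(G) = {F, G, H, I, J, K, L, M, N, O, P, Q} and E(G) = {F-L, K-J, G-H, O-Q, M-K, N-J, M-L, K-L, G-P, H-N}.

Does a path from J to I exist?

Explore from J.
Distance 1: reach K, N.
Distance 2: reach H, L, M.
Distance 3: reach F, G.
Distance 4: reach P.
The search is exhausted without reaching I; it lies in a different component.

No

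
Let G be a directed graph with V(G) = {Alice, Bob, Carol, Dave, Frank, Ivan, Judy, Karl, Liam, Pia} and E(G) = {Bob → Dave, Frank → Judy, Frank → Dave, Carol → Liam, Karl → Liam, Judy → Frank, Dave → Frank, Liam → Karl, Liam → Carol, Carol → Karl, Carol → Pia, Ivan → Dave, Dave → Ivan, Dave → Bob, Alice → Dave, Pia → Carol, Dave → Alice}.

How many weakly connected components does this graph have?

2

From Alice: component {Alice, Bob, Dave, Frank, Ivan, Judy}.
From Carol: component {Carol, Karl, Liam, Pia}.
That's 2 components.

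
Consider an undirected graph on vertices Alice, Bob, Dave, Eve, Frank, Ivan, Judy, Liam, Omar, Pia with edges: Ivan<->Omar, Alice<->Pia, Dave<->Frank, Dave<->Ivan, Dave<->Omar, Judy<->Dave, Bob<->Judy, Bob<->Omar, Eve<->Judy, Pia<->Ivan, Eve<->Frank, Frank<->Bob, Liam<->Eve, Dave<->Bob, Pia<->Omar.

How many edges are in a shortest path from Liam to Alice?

Distance 0: Liam.
Distance 1: Eve.
Distance 2: Frank, Judy.
Distance 3: Bob, Dave.
Distance 4: Ivan, Omar.
Distance 5: Pia.
Distance 6: Alice — contains Alice.

6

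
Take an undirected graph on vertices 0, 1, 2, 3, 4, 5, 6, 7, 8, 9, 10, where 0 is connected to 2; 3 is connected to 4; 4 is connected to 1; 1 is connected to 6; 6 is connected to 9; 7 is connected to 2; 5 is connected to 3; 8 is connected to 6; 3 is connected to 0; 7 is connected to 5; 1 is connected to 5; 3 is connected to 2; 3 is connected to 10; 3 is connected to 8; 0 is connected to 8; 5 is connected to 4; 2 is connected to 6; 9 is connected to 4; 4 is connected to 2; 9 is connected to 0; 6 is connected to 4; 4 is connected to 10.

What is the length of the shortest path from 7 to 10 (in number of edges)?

Distance 0: 7.
Distance 1: 2, 5.
Distance 2: 0, 1, 3, 4, 6.
Distance 3: 8, 9, 10 — contains 10.

3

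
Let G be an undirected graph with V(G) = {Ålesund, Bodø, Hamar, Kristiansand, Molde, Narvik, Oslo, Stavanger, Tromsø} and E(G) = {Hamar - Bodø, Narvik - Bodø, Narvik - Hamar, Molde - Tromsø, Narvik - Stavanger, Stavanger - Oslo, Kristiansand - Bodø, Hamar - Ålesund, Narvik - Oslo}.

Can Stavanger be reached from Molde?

Explore from Molde.
Distance 1: reach Tromsø.
The search is exhausted without reaching Stavanger; it lies in a different component.

No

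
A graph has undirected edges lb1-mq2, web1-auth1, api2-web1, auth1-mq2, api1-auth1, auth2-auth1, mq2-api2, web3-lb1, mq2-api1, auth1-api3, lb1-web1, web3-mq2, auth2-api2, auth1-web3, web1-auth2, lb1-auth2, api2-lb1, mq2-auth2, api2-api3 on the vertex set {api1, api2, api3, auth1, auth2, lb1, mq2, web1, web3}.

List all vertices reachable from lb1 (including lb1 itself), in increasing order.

Start at lb1.
Its neighbours: api2, auth2, mq2, web1, web3.
Then their neighbours: api1, api3, auth1.
Every vertex is now reached.

api1, api2, api3, auth1, auth2, lb1, mq2, web1, web3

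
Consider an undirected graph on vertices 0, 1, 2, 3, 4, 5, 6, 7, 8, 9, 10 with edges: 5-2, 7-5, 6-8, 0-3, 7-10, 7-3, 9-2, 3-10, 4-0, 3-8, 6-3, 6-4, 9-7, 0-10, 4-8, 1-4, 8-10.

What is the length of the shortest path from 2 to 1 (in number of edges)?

Distance 0: 2.
Distance 1: 5, 9.
Distance 2: 7.
Distance 3: 3, 10.
Distance 4: 0, 6, 8.
Distance 5: 4.
Distance 6: 1 — contains 1.

6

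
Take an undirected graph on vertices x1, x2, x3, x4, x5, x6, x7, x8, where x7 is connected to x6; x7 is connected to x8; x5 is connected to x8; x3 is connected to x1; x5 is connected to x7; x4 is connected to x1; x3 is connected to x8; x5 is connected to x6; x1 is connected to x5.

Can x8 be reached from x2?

No

x2 has no edges, so nothing is reachable from it.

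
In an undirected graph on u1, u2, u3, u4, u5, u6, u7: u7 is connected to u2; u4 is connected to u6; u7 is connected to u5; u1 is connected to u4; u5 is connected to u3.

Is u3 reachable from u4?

No

Explore from u4.
Distance 1: reach u1, u6.
The search is exhausted without reaching u3; it lies in a different component.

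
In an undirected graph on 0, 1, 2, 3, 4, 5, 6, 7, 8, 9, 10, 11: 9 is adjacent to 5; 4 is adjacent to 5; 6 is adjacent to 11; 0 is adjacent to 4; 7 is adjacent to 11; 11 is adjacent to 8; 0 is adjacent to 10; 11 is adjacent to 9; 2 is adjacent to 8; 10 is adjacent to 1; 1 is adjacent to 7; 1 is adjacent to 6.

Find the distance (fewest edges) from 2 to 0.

6

Distance 0: 2.
Distance 1: 8.
Distance 2: 11.
Distance 3: 6, 7, 9.
Distance 4: 1, 5.
Distance 5: 4, 10.
Distance 6: 0 — contains 0.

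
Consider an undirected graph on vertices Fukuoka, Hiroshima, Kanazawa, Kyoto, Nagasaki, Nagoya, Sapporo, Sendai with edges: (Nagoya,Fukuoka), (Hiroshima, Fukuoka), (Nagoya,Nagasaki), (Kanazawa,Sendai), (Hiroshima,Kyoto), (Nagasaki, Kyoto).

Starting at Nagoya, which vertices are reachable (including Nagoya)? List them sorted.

Start at Nagoya.
Its neighbours: Fukuoka, Nagasaki.
Then their neighbours: Hiroshima, Kyoto.
Nothing further is reachable.

Fukuoka, Hiroshima, Kyoto, Nagasaki, Nagoya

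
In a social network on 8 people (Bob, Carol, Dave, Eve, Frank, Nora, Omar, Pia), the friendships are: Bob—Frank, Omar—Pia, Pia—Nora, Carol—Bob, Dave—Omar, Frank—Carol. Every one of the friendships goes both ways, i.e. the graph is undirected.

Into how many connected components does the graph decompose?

From Bob: component {Bob, Carol, Frank}.
From Dave: component {Dave, Nora, Omar, Pia}.
From Eve: component {Eve}.
That's 3 components.

3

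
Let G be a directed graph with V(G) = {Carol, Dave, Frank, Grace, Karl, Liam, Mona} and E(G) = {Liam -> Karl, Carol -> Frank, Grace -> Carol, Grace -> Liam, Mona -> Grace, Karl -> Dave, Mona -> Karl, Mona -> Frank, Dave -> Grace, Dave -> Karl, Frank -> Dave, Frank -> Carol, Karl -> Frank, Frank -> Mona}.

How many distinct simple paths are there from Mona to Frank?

Mona→Frank
Mona→Grace→Carol→Frank
Mona→Grace→Liam→Karl→Frank
Mona→Karl→Dave→Grace→Carol→Frank
Mona→Karl→Frank

5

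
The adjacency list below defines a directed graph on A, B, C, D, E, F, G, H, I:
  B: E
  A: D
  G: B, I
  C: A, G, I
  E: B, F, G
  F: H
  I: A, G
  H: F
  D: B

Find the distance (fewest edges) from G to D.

3

Distance 0: G.
Distance 1: B, I.
Distance 2: A, E.
Distance 3: D, F — contains D.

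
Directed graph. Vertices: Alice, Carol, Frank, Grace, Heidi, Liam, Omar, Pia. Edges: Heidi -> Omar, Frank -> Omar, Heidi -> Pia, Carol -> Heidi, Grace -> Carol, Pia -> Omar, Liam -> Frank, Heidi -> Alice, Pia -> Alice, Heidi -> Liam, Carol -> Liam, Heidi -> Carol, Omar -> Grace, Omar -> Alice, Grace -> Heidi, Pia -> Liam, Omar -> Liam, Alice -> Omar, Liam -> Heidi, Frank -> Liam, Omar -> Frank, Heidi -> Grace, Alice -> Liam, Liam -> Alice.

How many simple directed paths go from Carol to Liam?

Carol→Heidi→Alice→Liam
Carol→Heidi→Alice→Omar→Frank→Liam
Carol→Heidi→Alice→Omar→Liam
Carol→Heidi→Liam
Carol→Heidi→Omar→Alice→Liam
Carol→Heidi→Omar→Frank→Liam
Carol→Heidi→Omar→Liam
Carol→Heidi→Pia→Alice→Liam
Carol→Heidi→Pia→Alice→Omar→Frank→Liam
Carol→Heidi→Pia→Alice→Omar→Liam
Carol→Heidi→Pia→Liam
Carol→Heidi→Pia→Omar→Alice→Liam
Carol→Heidi→Pia→Omar→Frank→Liam
Carol→Heidi→Pia→Omar→Liam
Carol→Liam

15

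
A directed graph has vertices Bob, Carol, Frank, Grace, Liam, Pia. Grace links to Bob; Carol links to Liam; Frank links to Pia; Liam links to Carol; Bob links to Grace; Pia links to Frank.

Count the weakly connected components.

From Bob: component {Bob, Grace}.
From Carol: component {Carol, Liam}.
From Frank: component {Frank, Pia}.
That's 3 components.

3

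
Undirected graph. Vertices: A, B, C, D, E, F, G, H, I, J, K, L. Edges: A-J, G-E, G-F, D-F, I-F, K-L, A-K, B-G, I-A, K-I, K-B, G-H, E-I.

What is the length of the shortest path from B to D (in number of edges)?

Distance 0: B.
Distance 1: G, K.
Distance 2: A, E, F, H, I, L.
Distance 3: D, J — contains D.

3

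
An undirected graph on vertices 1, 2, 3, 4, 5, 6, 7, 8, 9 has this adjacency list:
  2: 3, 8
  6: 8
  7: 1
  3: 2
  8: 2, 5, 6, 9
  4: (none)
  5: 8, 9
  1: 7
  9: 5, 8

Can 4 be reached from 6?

No

Explore from 6.
Distance 1: reach 8.
Distance 2: reach 2, 5, 9.
Distance 3: reach 3.
The search is exhausted without reaching 4; it lies in a different component.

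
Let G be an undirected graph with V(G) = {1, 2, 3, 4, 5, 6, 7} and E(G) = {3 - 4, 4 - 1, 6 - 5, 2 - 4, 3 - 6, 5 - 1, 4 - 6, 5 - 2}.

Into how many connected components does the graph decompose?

From 1: component {1, 2, 3, 4, 5, 6}.
From 7: component {7}.
That's 2 components.

2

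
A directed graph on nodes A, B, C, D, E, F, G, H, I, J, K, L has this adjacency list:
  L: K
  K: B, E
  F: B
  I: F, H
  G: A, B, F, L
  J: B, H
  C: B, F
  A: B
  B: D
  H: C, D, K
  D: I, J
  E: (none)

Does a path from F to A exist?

Explore from F.
Distance 1: reach B.
Distance 2: reach D.
Distance 3: reach I, J.
Distance 4: reach H.
Distance 5: reach C, K.
Distance 6: reach E.
The search from F is exhausted; no directed path reaches A.

No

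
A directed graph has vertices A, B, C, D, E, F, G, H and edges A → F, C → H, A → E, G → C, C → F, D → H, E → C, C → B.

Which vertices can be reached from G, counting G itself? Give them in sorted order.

Start at G.
Its neighbours: C.
Then their neighbours: B, F, H.
Nothing further is reachable.

B, C, F, G, H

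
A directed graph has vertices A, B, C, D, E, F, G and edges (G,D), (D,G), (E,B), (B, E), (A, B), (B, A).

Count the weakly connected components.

4

From A: component {A, B, E}.
From C: component {C}.
From D: component {D, G}.
From F: component {F}.
That's 4 components.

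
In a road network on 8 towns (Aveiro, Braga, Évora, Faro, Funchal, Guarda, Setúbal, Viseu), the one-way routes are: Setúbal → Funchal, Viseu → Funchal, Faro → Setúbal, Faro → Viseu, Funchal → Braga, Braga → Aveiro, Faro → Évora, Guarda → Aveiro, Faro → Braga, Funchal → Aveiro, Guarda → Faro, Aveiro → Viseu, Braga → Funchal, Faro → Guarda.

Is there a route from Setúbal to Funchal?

Explore from Setúbal.
Distance 1: reach Funchal.
Found Funchal.

Yes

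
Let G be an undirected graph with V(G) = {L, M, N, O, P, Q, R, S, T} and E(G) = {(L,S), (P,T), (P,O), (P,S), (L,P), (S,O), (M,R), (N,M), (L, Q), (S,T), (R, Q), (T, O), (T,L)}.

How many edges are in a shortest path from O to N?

Distance 0: O.
Distance 1: P, S, T.
Distance 2: L.
Distance 3: Q.
Distance 4: R.
Distance 5: M.
Distance 6: N — contains N.

6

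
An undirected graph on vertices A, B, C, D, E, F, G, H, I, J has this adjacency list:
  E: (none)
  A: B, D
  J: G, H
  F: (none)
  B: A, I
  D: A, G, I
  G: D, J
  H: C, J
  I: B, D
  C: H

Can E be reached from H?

No

Explore from H.
Distance 1: reach C, J.
Distance 2: reach G.
Distance 3: reach D.
Distance 4: reach A, I.
Distance 5: reach B.
The search is exhausted without reaching E; it lies in a different component.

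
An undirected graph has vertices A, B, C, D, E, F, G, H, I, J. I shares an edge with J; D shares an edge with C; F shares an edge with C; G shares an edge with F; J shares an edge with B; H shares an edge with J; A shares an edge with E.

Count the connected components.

From A: component {A, E}.
From B: component {B, H, I, J}.
From C: component {C, D, F, G}.
That's 3 components.

3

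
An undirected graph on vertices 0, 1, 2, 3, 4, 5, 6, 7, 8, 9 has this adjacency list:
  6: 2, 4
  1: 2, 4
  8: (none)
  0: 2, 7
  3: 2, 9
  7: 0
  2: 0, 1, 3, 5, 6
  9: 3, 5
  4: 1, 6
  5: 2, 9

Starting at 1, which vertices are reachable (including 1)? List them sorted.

Start at 1.
Its neighbours: 2, 4.
Then their neighbours: 0, 3, 5, 6.
Then next layer: 7, 9.
Nothing further is reachable.

0, 1, 2, 3, 4, 5, 6, 7, 9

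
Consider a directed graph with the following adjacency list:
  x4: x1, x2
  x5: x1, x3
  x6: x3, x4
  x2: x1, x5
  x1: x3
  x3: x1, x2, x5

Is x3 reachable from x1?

Yes

Explore from x1.
Distance 1: reach x3.
Found x3.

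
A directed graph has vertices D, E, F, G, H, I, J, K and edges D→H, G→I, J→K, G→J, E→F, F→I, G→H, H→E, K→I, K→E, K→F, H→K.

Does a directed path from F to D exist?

Explore from F.
Distance 1: reach I.
The search from F is exhausted; no directed path reaches D.

No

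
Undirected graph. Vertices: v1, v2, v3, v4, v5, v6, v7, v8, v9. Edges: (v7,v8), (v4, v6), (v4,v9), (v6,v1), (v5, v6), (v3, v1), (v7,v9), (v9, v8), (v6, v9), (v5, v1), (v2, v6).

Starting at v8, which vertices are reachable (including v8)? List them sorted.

v1, v2, v3, v4, v5, v6, v7, v8, v9

Start at v8.
Its neighbours: v7, v9.
Then their neighbours: v4, v6.
Then next layer: v1, v2, v5.
Then next layer: v3.
Every vertex is now reached.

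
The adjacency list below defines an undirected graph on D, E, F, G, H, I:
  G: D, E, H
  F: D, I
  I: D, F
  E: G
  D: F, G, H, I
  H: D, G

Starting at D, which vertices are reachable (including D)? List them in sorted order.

D, E, F, G, H, I

Start at D.
Its neighbours: F, G, H, I.
Then their neighbours: E.
Every vertex is now reached.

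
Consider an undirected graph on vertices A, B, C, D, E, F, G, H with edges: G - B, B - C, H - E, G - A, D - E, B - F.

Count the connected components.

From A: component {A, B, C, F, G}.
From D: component {D, E, H}.
That's 2 components.

2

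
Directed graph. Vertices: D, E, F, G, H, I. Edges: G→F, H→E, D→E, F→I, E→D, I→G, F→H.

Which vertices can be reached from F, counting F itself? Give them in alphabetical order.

D, E, F, G, H, I

Start at F.
Its neighbours: H, I.
Then their neighbours: E, G.
Then next layer: D.
Every vertex is now reached.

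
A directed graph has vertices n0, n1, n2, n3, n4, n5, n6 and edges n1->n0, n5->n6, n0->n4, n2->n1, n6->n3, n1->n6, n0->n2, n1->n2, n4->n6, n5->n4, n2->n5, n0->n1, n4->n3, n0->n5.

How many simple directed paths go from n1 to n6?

n1→n0→n2→n5→n4→n6
n1→n0→n2→n5→n6
n1→n0→n4→n6
n1→n0→n5→n4→n6
n1→n0→n5→n6
n1→n2→n5→n4→n6
n1→n2→n5→n6
n1→n6

8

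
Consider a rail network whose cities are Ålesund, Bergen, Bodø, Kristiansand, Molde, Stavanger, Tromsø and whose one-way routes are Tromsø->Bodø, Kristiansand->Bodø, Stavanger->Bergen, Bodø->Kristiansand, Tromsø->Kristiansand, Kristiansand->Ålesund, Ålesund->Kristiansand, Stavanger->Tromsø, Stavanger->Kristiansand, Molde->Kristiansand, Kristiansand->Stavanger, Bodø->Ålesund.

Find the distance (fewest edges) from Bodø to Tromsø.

Distance 0: Bodø.
Distance 1: Ålesund, Kristiansand.
Distance 2: Stavanger.
Distance 3: Bergen, Tromsø — contains Tromsø.

3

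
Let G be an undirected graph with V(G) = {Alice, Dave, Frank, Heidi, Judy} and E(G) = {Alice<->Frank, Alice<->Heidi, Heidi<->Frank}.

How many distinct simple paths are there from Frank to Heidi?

2

Frank–Alice–Heidi
Frank–Heidi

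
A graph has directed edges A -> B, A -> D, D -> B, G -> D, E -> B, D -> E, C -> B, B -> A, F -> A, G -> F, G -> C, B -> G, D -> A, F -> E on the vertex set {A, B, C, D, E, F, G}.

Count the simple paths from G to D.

4

G→C→B→A→D
G→D
G→F→A→D
G→F→E→B→A→D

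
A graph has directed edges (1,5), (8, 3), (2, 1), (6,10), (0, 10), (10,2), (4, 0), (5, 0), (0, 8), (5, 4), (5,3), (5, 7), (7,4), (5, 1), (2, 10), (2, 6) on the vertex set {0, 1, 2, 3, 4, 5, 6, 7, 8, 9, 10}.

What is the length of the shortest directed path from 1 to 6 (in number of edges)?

5

Distance 0: 1.
Distance 1: 5.
Distance 2: 0, 3, 4, 7.
Distance 3: 8, 10.
Distance 4: 2.
Distance 5: 6 — contains 6.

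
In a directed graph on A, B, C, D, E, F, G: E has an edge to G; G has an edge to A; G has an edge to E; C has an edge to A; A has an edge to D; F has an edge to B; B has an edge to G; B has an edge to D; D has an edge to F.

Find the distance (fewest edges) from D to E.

4

Distance 0: D.
Distance 1: F.
Distance 2: B.
Distance 3: G.
Distance 4: A, E — contains E.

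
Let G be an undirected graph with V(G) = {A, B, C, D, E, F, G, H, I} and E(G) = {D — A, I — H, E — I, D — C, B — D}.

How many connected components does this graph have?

From A: component {A, B, C, D}.
From E: component {E, H, I}.
From F: component {F}.
From G: component {G}.
That's 4 components.

4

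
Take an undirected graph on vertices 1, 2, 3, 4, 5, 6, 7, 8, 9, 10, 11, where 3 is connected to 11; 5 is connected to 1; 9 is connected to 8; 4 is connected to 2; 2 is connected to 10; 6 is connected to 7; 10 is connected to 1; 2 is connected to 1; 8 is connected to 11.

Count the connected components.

From 1: component {1, 2, 4, 5, 10}.
From 3: component {3, 8, 9, 11}.
From 6: component {6, 7}.
That's 3 components.

3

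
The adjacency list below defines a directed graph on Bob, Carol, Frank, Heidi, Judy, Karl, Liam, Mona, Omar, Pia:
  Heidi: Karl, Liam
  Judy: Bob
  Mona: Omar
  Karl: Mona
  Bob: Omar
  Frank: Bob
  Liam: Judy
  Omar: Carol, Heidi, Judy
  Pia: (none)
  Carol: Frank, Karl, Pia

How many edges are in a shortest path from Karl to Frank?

Distance 0: Karl.
Distance 1: Mona.
Distance 2: Omar.
Distance 3: Carol, Heidi, Judy.
Distance 4: Bob, Frank, Liam, Pia — contains Frank.

4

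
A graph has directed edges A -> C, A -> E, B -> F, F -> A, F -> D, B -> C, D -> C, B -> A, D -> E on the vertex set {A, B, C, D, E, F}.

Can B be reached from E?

E has no outgoing edges, so nothing is reachable from it.

No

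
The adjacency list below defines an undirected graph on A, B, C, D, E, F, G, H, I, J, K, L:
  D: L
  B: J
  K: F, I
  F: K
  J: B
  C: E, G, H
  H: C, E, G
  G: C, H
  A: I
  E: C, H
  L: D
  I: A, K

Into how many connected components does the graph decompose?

4

From A: component {A, F, I, K}.
From B: component {B, J}.
From C: component {C, E, G, H}.
From D: component {D, L}.
That's 4 components.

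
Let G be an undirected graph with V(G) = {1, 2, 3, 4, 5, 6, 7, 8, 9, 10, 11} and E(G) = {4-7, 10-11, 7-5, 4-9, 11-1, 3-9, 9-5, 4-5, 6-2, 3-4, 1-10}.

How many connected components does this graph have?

4

From 1: component {1, 10, 11}.
From 2: component {2, 6}.
From 3: component {3, 4, 5, 7, 9}.
From 8: component {8}.
That's 4 components.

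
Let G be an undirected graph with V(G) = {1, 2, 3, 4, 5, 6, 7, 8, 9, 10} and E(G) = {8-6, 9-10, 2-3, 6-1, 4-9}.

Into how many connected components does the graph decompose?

From 1: component {1, 6, 8}.
From 2: component {2, 3}.
From 4: component {4, 9, 10}.
From 5: component {5}.
From 7: component {7}.
That's 5 components.

5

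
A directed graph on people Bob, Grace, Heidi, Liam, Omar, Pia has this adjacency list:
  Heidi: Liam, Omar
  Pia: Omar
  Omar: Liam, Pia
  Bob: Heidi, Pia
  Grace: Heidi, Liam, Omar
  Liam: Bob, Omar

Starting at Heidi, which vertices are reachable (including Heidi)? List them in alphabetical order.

Bob, Heidi, Liam, Omar, Pia

Start at Heidi.
Its neighbours: Liam, Omar.
Then their neighbours: Bob, Pia.
Nothing further is reachable.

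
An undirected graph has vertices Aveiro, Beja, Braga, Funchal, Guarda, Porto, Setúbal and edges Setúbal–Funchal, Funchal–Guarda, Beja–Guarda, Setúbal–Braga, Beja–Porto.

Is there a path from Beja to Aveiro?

No

Explore from Beja.
Distance 1: reach Guarda, Porto.
Distance 2: reach Funchal.
Distance 3: reach Setúbal.
Distance 4: reach Braga.
The search is exhausted without reaching Aveiro; it lies in a different component.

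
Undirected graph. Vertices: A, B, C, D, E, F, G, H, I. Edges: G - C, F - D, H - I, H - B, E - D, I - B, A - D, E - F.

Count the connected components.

From A: component {A, D, E, F}.
From B: component {B, H, I}.
From C: component {C, G}.
That's 3 components.

3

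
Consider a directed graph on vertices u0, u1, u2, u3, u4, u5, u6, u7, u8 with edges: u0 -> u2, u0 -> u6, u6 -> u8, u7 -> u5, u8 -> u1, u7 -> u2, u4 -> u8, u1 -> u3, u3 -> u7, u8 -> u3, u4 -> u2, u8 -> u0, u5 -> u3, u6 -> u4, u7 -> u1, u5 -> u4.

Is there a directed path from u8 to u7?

Yes

Explore from u8.
Distance 1: reach u0, u1, u3.
Distance 2: reach u2, u6, u7.
Found u7.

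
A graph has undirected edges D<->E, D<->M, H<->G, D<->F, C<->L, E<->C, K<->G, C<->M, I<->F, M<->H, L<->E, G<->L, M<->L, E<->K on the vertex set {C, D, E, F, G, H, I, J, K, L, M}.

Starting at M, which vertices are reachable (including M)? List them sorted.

C, D, E, F, G, H, I, K, L, M

Start at M.
Its neighbours: C, D, H, L.
Then their neighbours: E, F, G.
Then next layer: I, K.
Nothing further is reachable.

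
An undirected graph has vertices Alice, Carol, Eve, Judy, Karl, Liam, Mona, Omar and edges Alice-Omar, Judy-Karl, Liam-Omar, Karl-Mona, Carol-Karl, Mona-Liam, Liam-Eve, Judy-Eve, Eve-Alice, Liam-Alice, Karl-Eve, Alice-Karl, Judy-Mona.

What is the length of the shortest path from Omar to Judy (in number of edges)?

Distance 0: Omar.
Distance 1: Alice, Liam.
Distance 2: Eve, Karl, Mona.
Distance 3: Carol, Judy — contains Judy.

3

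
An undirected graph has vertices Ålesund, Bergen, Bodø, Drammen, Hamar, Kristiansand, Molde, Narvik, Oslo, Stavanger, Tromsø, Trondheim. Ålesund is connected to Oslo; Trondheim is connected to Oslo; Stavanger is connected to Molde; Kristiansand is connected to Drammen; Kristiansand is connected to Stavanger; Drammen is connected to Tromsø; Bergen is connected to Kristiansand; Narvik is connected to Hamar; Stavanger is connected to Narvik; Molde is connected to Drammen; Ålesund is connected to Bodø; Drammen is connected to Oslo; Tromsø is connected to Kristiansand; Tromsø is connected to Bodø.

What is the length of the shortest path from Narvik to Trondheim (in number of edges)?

5

Distance 0: Narvik.
Distance 1: Hamar, Stavanger.
Distance 2: Kristiansand, Molde.
Distance 3: Bergen, Drammen, Tromsø.
Distance 4: Bodø, Oslo.
Distance 5: Ålesund, Trondheim — contains Trondheim.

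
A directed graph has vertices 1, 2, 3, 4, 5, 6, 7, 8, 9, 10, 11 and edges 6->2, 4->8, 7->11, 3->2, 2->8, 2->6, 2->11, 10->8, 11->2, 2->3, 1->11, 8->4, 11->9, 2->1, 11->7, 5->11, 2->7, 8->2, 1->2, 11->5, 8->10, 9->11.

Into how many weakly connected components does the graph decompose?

From 1: component {1, 2, 3, 4, 5, 6, 7, 8, 9, 10, 11}.
That's 1 component.

1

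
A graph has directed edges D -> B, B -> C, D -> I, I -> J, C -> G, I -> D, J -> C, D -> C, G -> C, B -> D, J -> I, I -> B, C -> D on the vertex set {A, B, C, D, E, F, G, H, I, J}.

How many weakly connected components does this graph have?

From A: component {A}.
From B: component {B, C, D, G, I, J}.
From E: component {E}.
From F: component {F}.
From H: component {H}.
That's 5 components.

5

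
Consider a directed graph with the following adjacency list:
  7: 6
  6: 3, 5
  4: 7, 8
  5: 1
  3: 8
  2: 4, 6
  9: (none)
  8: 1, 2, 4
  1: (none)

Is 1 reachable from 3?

Yes

Explore from 3.
Distance 1: reach 8.
Distance 2: reach 1, 2, 4.
Found 1.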